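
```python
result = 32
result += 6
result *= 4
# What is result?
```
Trace:
  result=32
  result=38
  result=152

Final answer: 152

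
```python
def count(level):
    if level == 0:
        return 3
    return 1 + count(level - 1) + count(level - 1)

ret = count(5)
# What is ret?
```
Call trace (a repeated sub-call is expanded the first time; later identical calls just restate its return value):
count(level=5)
  count(level=4)
    count(level=3)
      count(level=2)
        count(level=1)
          count(level=0)
          -> return 3
          count(level=0)
          -> return 3
        -> return 7
        count(level=1) -> return 7  (same call as traced above)
      -> return 15
      count(level=2) -> return 15  (same call as traced above)
    -> return 31
    count(level=3) -> return 31  (same call as traced above)
  -> return 63
  count(level=4) -> return 63  (same call as traced above)
-> return 127

Final answer: 127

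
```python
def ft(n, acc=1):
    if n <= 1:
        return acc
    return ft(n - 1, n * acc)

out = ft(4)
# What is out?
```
Call trace:
ft(n=4, acc=1)
  ft(n=3, acc=4)
    ft(n=2, acc=12)
      ft(n=1, acc=24)
      -> return 24
    -> return 24
  -> return 24
-> return 24

Final answer: 24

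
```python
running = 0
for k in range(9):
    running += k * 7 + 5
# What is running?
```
Trace:
  running=0
  running=5, k=0
  running=17, k=1
  running=36, k=2
  running=62, k=3
  running=95, k=4
  running=135, k=5
  running=182, k=6
  running=236, k=7
  running=297, k=8

Final answer: 297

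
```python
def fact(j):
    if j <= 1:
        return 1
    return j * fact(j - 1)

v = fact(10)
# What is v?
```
Call trace:
fact(j=10)
  fact(j=9)
    fact(j=8)
      fact(j=7)
        fact(j=6)
          fact(j=5)
            fact(j=4)
              fact(j=3)
                fact(j=2)
                  fact(j=1)
                  -> return 1
                -> return 2
              -> return 6
            -> return 24
          -> return 120
        -> return 720
      -> return 5040
    -> return 40320
  -> return 362880
-> return 3628800

Final answer: 3628800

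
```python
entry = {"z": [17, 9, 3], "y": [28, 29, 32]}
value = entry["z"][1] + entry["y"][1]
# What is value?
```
Trace:
  entry={'z': [17, 9, 3], 'y': [28, 29, 32]}
  entry={'z': [17, 9, 3], 'y': [28, 29, 32]}, value=38

Final answer: 38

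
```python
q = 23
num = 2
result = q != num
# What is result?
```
Trace:
  q=23
  q=23, num=2
  q=23, num=2, result=True

Final answer: True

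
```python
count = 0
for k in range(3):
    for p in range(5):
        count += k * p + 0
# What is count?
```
Trace:
  count=0
  count=0, k=0, p=0
  count=0, k=0, p=1
  count=0, k=0, p=2
  count=0, k=0, p=3
  count=0, k=0, p=4
  count=0, k=1, p=0
  count=1, k=1, p=1
  count=3, k=1, p=2
  count=6, k=1, p=3
  count=10, k=1, p=4
  count=10, k=2, p=0
  count=12, k=2, p=1
  count=16, k=2, p=2
  count=22, k=2, p=3
  count=30, k=2, p=4

Final answer: 30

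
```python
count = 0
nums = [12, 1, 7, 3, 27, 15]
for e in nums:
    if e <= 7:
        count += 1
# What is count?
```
Trace:
  count=0
  count=0, e=12
  count=1, e=1
  count=2, e=7
  count=3, e=3
  count=3, e=27
  count=3, e=15

Final answer: 3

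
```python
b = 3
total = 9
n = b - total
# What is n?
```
Trace:
  b=3
  b=3, total=9
  b=3, total=9, n=-6

Final answer: -6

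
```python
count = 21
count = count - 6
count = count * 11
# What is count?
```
Trace:
  count=21
  count=15
  count=165

Final answer: 165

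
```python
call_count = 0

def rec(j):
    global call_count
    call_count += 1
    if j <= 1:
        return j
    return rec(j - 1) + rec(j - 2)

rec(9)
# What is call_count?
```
Call trace (a repeated sub-call is expanded the first time; later identical calls just restate its return value):
rec(j=9)
  rec(j=8)
    rec(j=7)
      rec(j=6)
        rec(j=5)
          rec(j=4)
            rec(j=3)
              rec(j=2)
                rec(j=1)
                -> return 1
                rec(j=0)
                -> return 0
              -> return 1
              rec(j=1)
              -> return 1
            -> return 2
            rec(j=2) -> return 1  (same call as traced above)
          -> return 3
          rec(j=3) -> return 2  (same call as traced above)
        -> return 5
        rec(j=4) -> return 3  (same call as traced above)
      -> return 8
      rec(j=5) -> return 5  (same call as traced above)
    -> return 13
    rec(j=6) -> return 8  (same call as traced above)
  -> return 21
  rec(j=7) -> return 13  (same call as traced above)
-> return 34

call_count is incremented once per call, so count the calls in each subtree. Let C(j) = number of calls made by rec(j).
C(0) = C(1) = 1 (base case, no recursion); C(j) = 1 + C(j - 1) + C(j - 2) otherwise.
C(2) = 1 + C(1) + C(0) = 1 + 1 + 1 = 3
C(3) = 1 + C(2) + C(1) = 1 + 3 + 1 = 5
C(4) = 1 + C(3) + C(2) = 1 + 5 + 3 = 9
C(5) = 1 + C(4) + C(3) = 1 + 9 + 5 = 15
C(6) = 1 + C(5) + C(4) = 1 + 15 + 9 = 25
C(7) = 1 + C(6) + C(5) = 1 + 25 + 15 = 41
C(8) = 1 + C(7) + C(6) = 1 + 41 + 25 = 67
C(9) = 1 + C(8) + C(7) = 1 + 67 + 41 = 109
call_count = C(9) = 109

Final answer: 109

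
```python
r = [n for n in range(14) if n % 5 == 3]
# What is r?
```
Trace:
  n=0
  n=1
  n=2
  n=3
  n=4
  n=5
  n=6
  n=7
  n=8
  n=9
  n=10
  n=11
  n=12
  n=13
  r=[3, 8, 13]

Final answer: [3, 8, 13]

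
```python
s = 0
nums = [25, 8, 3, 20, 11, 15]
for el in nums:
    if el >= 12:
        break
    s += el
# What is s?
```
Trace:
  s=0
  s=0, el=25

Final answer: 0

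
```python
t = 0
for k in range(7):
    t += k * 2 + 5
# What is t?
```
Trace:
  t=0
  t=5, k=0
  t=12, k=1
  t=21, k=2
  t=32, k=3
  t=45, k=4
  t=60, k=5
  t=77, k=6

Final answer: 77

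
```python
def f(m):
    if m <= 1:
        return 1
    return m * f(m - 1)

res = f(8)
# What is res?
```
Call trace:
f(m=8)
  f(m=7)
    f(m=6)
      f(m=5)
        f(m=4)
          f(m=3)
            f(m=2)
              f(m=1)
              -> return 1
            -> return 2
          -> return 6
        -> return 24
      -> return 120
    -> return 720
  -> return 5040
-> return 40320

Final answer: 40320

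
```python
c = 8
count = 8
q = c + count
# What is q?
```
Trace:
  c=8
  c=8, count=8
  c=8, count=8, q=16

Final answer: 16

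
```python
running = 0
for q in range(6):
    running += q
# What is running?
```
Trace:
  running=0
  running=0, q=0
  running=1, q=1
  running=3, q=2
  running=6, q=3
  running=10, q=4
  running=15, q=5

Final answer: 15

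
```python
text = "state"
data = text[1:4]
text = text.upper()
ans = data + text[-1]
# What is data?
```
Trace:
  text='state'
  text='state', data='tat'
  text='STATE', data='tat'
  text='STATE', data='tat', ans='tatE'

Final answer: 'tat'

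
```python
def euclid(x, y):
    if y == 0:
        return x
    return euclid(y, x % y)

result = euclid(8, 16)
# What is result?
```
Call trace:
euclid(x=8, y=16)
  euclid(x=16, y=8)
    euclid(x=8, y=0)
    -> return 8
  -> return 8
-> return 8

Final answer: 8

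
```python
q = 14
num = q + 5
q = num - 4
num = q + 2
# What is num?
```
Trace:
  q=14
  q=14, num=19
  q=15, num=19
  q=15, num=17

Final answer: 17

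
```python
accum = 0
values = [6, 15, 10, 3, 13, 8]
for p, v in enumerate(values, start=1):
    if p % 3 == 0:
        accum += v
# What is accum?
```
Trace:
  accum=0
  accum=0, p=1, v=6
  accum=0, p=2, v=15
  accum=10, p=3, v=10
  accum=10, p=4, v=3
  accum=10, p=5, v=13
  accum=18, p=6, v=8

Final answer: 18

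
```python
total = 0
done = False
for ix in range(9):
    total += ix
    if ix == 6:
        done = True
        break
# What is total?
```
Trace:
  total=0
  total=0, done=False
  total=0, done=False, ix=0
  total=1, done=False, ix=1
  total=3, done=False, ix=2
  total=6, done=False, ix=3
  total=10, done=False, ix=4
  total=15, done=False, ix=5
  total=21, done=True, ix=6

Final answer: 21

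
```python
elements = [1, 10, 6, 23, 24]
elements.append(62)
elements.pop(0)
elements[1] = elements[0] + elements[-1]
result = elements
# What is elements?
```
Trace:
  elements=[1, 10, 6, 23, 24]
  elements=[1, 10, 6, 23, 24, 62]
  elements=[10, 6, 23, 24, 62]
  elements=[10, 72, 23, 24, 62]
  elements=[10, 72, 23, 24, 62], result=[10, 72, 23, 24, 62]

Final answer: [10, 72, 23, 24, 62]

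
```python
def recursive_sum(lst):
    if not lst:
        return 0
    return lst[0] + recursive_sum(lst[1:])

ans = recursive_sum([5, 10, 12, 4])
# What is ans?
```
Call trace:
recursive_sum(lst=[5, 10, 12, 4])
  recursive_sum(lst=[10, 12, 4])
    recursive_sum(lst=[12, 4])
      recursive_sum(lst=[4])
        recursive_sum(lst=[])
        -> return 0
      -> return 4
    -> return 16
  -> return 26
-> return 31

Final answer: 31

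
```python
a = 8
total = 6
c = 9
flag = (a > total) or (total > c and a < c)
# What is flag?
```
Trace:
  a=8
  a=8, total=6
  a=8, total=6, c=9
  a=8, total=6, c=9, flag=True

Final answer: True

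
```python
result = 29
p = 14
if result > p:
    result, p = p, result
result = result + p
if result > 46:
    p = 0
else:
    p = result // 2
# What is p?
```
Trace:
  result=29
  result=29, p=14
  result=14, p=29
  result=43, p=29
  result=43, p=21

Final answer: 21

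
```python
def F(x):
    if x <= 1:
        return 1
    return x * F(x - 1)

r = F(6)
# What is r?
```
Call trace:
F(x=6)
  F(x=5)
    F(x=4)
      F(x=3)
        F(x=2)
          F(x=1)
          -> return 1
        -> return 2
      -> return 6
    -> return 24
  -> return 120
-> return 720

Final answer: 720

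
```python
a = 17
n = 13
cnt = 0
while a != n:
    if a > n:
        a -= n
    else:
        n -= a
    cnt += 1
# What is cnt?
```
Trace:
  a=17
  a=17, n=13
  a=17, n=13, cnt=0
  a=4, n=13, cnt=1
  a=4, n=9, cnt=2
  a=4, n=5, cnt=3
  a=4, n=1, cnt=4
  a=3, n=1, cnt=5
  a=2, n=1, cnt=6
  a=1, n=1, cnt=7

Final answer: 7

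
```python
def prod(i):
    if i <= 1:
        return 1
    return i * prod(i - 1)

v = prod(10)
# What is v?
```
Call trace:
prod(i=10)
  prod(i=9)
    prod(i=8)
      prod(i=7)
        prod(i=6)
          prod(i=5)
            prod(i=4)
              prod(i=3)
                prod(i=2)
                  prod(i=1)
                  -> return 1
                -> return 2
              -> return 6
            -> return 24
          -> return 120
        -> return 720
      -> return 5040
    -> return 40320
  -> return 362880
-> return 3628800

Final answer: 3628800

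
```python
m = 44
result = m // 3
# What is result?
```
Trace:
  m=44
  m=44, result=14

Final answer: 14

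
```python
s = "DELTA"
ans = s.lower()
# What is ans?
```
Trace:
  s='DELTA'
  s='DELTA', ans='delta'

Final answer: 'delta'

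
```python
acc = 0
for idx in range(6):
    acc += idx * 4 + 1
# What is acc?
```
Trace:
  acc=0
  acc=1, idx=0
  acc=6, idx=1
  acc=15, idx=2
  acc=28, idx=3
  acc=45, idx=4
  acc=66, idx=5

Final answer: 66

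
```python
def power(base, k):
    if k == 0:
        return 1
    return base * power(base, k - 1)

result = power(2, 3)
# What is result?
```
Call trace:
power(base=2, k=3)
  power(base=2, k=2)
    power(base=2, k=1)
      power(base=2, k=0)
      -> return 1
    -> return 2
  -> return 4
-> return 8

Final answer: 8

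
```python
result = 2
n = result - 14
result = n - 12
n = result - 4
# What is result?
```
Trace:
  result=2
  result=2, n=-12
  result=-24, n=-12
  result=-24, n=-28

Final answer: -24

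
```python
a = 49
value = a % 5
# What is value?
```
Trace:
  a=49
  a=49, value=4

Final answer: 4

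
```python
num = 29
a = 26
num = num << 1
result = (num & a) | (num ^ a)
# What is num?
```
Trace:
  num=29
  num=29, a=26
  num=58, a=26
  num=58, a=26, result=58

Final answer: 58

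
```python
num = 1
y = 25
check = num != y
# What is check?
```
Trace:
  num=1
  num=1, y=25
  num=1, y=25, check=True

Final answer: True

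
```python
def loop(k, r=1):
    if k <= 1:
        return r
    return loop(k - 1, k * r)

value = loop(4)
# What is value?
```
Call trace:
loop(k=4, r=1)
  loop(k=3, r=4)
    loop(k=2, r=12)
      loop(k=1, r=24)
      -> return 24
    -> return 24
  -> return 24
-> return 24

Final answer: 24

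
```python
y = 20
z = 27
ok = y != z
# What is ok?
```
Trace:
  y=20
  y=20, z=27
  y=20, z=27, ok=True

Final answer: True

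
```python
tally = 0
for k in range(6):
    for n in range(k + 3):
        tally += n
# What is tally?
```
Trace:
  tally=0
  tally=0, k=0, n=0
  tally=1, k=0, n=1
  tally=3, k=0, n=2
  tally=3, k=1, n=0
  tally=4, k=1, n=1
  tally=6, k=1, n=2
  tally=9, k=1, n=3
  tally=9, k=2, n=0
  tally=10, k=2, n=1
  tally=12, k=2, n=2
  tally=15, k=2, n=3
  tally=19, k=2, n=4
  tally=19, k=3, n=0
  tally=20, k=3, n=1
  tally=22, k=3, n=2
  tally=25, k=3, n=3
  tally=29, k=3, n=4
  tally=34, k=3, n=5
  tally=34, k=4, n=0
  tally=35, k=4, n=1
  tally=37, k=4, n=2
  tally=40, k=4, n=3
  tally=44, k=4, n=4
  tally=49, k=4, n=5
  tally=55, k=4, n=6
  tally=55, k=5, n=0
  tally=56, k=5, n=1
  tally=58, k=5, n=2
  tally=61, k=5, n=3
  tally=65, k=5, n=4
  tally=70, k=5, n=5
  tally=76, k=5, n=6
  tally=83, k=5, n=7

Final answer: 83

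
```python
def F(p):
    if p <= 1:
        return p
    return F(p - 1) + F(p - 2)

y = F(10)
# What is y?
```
Call trace (a repeated sub-call is expanded the first time; later identical calls just restate its return value):
F(p=10)
  F(p=9)
    F(p=8)
      F(p=7)
        F(p=6)
          F(p=5)
            F(p=4)
              F(p=3)
                F(p=2)
                  F(p=1)
                  -> return 1
                  F(p=0)
                  -> return 0
                -> return 1
                F(p=1)
                -> return 1
              -> return 2
              F(p=2) -> return 1  (same call as traced above)
            -> return 3
            F(p=3) -> return 2  (same call as traced above)
          -> return 5
          F(p=4) -> return 3  (same call as traced above)
        -> return 8
        F(p=5) -> return 5  (same call as traced above)
      -> return 13
      F(p=6) -> return 8  (same call as traced above)
    -> return 21
    F(p=7) -> return 13  (same call as traced above)
  -> return 34
  F(p=8) -> return 21  (same call as traced above)
-> return 55

Final answer: 55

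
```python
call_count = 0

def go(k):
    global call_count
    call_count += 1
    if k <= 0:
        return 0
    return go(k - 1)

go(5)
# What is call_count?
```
Call trace:
go(k=5)
  go(k=4)
    go(k=3)
      go(k=2)
        go(k=1)
          go(k=0)
          -> return 0
        -> return 0
      -> return 0
    -> return 0
  -> return 0
-> return 0

call_count is incremented once per call. go is entered once for each k = 5, 4, 3, 2, 1, 0 (the k <= 0 call returns without recursing), i.e. 5 + 1 calls.
call_count = 6

Final answer: 6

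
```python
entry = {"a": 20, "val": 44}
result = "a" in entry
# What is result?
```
Trace:
  entry={'a': 20, 'val': 44}
  entry={'a': 20, 'val': 44}, result=True

Final answer: True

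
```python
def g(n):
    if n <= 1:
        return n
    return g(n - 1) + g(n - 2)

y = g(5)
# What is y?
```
Call trace (a repeated sub-call is expanded the first time; later identical calls just restate its return value):
g(n=5)
  g(n=4)
    g(n=3)
      g(n=2)
        g(n=1)
        -> return 1
        g(n=0)
        -> return 0
      -> return 1
      g(n=1)
      -> return 1
    -> return 2
    g(n=2) -> return 1  (same call as traced above)
  -> return 3
  g(n=3) -> return 2  (same call as traced above)
-> return 5

Final answer: 5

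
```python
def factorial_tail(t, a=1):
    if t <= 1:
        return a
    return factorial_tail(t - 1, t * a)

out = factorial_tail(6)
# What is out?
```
Call trace:
factorial_tail(t=6, a=1)
  factorial_tail(t=5, a=6)
    factorial_tail(t=4, a=30)
      factorial_tail(t=3, a=120)
        factorial_tail(t=2, a=360)
          factorial_tail(t=1, a=720)
          -> return 720
        -> return 720
      -> return 720
    -> return 720
  -> return 720
-> return 720

Final answer: 720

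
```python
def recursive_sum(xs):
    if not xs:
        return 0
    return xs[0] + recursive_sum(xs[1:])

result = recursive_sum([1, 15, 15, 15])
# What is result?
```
Call trace:
recursive_sum(xs=[1, 15, 15, 15])
  recursive_sum(xs=[15, 15, 15])
    recursive_sum(xs=[15, 15])
      recursive_sum(xs=[15])
        recursive_sum(xs=[])
        -> return 0
      -> return 15
    -> return 30
  -> return 45
-> return 46

Final answer: 46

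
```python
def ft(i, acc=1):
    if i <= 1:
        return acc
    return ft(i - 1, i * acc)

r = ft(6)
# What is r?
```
Call trace:
ft(i=6, acc=1)
  ft(i=5, acc=6)
    ft(i=4, acc=30)
      ft(i=3, acc=120)
        ft(i=2, acc=360)
          ft(i=1, acc=720)
          -> return 720
        -> return 720
      -> return 720
    -> return 720
  -> return 720
-> return 720

Final answer: 720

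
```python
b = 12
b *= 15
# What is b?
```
Trace:
  b=12
  b=180

Final answer: 180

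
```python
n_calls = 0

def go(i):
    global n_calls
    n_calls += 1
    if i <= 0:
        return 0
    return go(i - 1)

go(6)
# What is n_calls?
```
Call trace:
go(i=6)
  go(i=5)
    go(i=4)
      go(i=3)
        go(i=2)
          go(i=1)
            go(i=0)
            -> return 0
          -> return 0
        -> return 0
      -> return 0
    -> return 0
  -> return 0
-> return 0

n_calls is incremented once per call. go is entered once for each i = 6, 5, 4, 3, 2, 1, 0 (the i <= 0 call returns without recursing), i.e. 6 + 1 calls.
n_calls = 7

Final answer: 7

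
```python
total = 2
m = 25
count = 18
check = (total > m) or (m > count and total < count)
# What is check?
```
Trace:
  total=2
  total=2, m=25
  total=2, m=25, count=18
  total=2, m=25, count=18, check=True

Final answer: True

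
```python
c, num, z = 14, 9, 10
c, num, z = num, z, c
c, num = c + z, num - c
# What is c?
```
Trace:
  c=14, num=9, z=10
  c=9, num=10, z=14
  c=23, num=1, z=14

Final answer: 23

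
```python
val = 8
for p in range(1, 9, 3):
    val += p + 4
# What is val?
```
Trace:
  val=8
  val=13, p=1
  val=21, p=4
  val=32, p=7

Final answer: 32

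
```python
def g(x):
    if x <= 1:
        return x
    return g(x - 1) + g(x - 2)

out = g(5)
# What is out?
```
Call trace (a repeated sub-call is expanded the first time; later identical calls just restate its return value):
g(x=5)
  g(x=4)
    g(x=3)
      g(x=2)
        g(x=1)
        -> return 1
        g(x=0)
        -> return 0
      -> return 1
      g(x=1)
      -> return 1
    -> return 2
    g(x=2) -> return 1  (same call as traced above)
  -> return 3
  g(x=3) -> return 2  (same call as traced above)
-> return 5

Final answer: 5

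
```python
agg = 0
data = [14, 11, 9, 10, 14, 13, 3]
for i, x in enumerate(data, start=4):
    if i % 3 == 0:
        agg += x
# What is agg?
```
Trace:
  agg=0
  agg=0, i=4, x=14
  agg=0, i=5, x=11
  agg=9, i=6, x=9
  agg=9, i=7, x=10
  agg=9, i=8, x=14
  agg=22, i=9, x=13
  agg=22, i=10, x=3

Final answer: 22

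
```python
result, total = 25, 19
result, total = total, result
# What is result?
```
Trace:
  result=25, total=19
  result=19, total=25

Final answer: 19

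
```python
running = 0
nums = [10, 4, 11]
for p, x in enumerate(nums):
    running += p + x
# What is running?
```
Trace:
  running=0
  running=10, p=0, x=10
  running=15, p=1, x=4
  running=28, p=2, x=11

Final answer: 28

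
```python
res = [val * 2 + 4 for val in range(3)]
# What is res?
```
Trace:
  val=0
  val=1
  val=2
  res=[4, 6, 8]

Final answer: [4, 6, 8]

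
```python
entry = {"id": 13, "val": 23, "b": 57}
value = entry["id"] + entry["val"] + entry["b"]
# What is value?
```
Trace:
  entry={'id': 13, 'val': 23, 'b': 57}
  entry={'id': 13, 'val': 23, 'b': 57}, value=93

Final answer: 93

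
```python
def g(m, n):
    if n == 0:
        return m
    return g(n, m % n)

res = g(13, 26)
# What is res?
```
Call trace:
g(m=13, n=26)
  g(m=26, n=13)
    g(m=13, n=0)
    -> return 13
  -> return 13
-> return 13

Final answer: 13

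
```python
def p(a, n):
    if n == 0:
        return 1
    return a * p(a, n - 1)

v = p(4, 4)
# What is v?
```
Call trace:
p(a=4, n=4)
  p(a=4, n=3)
    p(a=4, n=2)
      p(a=4, n=1)
        p(a=4, n=0)
        -> return 1
      -> return 4
    -> return 16
  -> return 64
-> return 256

Final answer: 256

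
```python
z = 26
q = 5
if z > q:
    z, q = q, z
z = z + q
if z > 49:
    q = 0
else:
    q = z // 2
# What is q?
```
Trace:
  z=26
  z=26, q=5
  z=5, q=26
  z=31, q=26
  z=31, q=15

Final answer: 15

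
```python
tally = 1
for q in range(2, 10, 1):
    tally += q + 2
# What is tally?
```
Trace:
  tally=1
  tally=5, q=2
  tally=10, q=3
  tally=16, q=4
  tally=23, q=5
  tally=31, q=6
  tally=40, q=7
  tally=50, q=8
  tally=61, q=9

Final answer: 61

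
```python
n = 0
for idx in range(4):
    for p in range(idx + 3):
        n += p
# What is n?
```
Trace:
  n=0
  n=0, idx=0, p=0
  n=1, idx=0, p=1
  n=3, idx=0, p=2
  n=3, idx=1, p=0
  n=4, idx=1, p=1
  n=6, idx=1, p=2
  n=9, idx=1, p=3
  n=9, idx=2, p=0
  n=10, idx=2, p=1
  n=12, idx=2, p=2
  n=15, idx=2, p=3
  n=19, idx=2, p=4
  n=19, idx=3, p=0
  n=20, idx=3, p=1
  n=22, idx=3, p=2
  n=25, idx=3, p=3
  n=29, idx=3, p=4
  n=34, idx=3, p=5

Final answer: 34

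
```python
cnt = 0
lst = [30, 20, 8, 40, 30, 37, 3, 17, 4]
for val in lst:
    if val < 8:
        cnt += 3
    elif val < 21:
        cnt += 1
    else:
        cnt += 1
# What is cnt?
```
Trace:
  cnt=0
  cnt=1, val=30
  cnt=2, val=20
  cnt=3, val=8
  cnt=4, val=40
  cnt=5, val=30
  cnt=6, val=37
  cnt=9, val=3
  cnt=10, val=17
  cnt=13, val=4

Final answer: 13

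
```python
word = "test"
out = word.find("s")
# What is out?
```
Trace:
  word='test'
  word='test', out=2

Final answer: 2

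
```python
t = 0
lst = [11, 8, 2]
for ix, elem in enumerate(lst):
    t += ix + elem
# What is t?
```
Trace:
  t=0
  t=11, ix=0, elem=11
  t=20, ix=1, elem=8
  t=24, ix=2, elem=2

Final answer: 24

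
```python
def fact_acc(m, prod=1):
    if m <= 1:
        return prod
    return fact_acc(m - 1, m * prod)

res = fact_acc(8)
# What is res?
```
Call trace:
fact_acc(m=8, prod=1)
  fact_acc(m=7, prod=8)
    fact_acc(m=6, prod=56)
      fact_acc(m=5, prod=336)
        fact_acc(m=4, prod=1680)
          fact_acc(m=3, prod=6720)
            fact_acc(m=2, prod=20160)
              fact_acc(m=1, prod=40320)
              -> return 40320
            -> return 40320
          -> return 40320
        -> return 40320
      -> return 40320
    -> return 40320
  -> return 40320
-> return 40320

Final answer: 40320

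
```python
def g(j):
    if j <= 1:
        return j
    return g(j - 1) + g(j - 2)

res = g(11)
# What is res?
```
Call trace (a repeated sub-call is expanded the first time; later identical calls just restate its return value):
g(j=11)
  g(j=10)
    g(j=9)
      g(j=8)
        g(j=7)
          g(j=6)
            g(j=5)
              g(j=4)
                g(j=3)
                  g(j=2)
                    g(j=1)
                    -> return 1
                    g(j=0)
                    -> return 0
                  -> return 1
                  g(j=1)
                  -> return 1
                -> return 2
                g(j=2) -> return 1  (same call as traced above)
              -> return 3
              g(j=3) -> return 2  (same call as traced above)
            -> return 5
            g(j=4) -> return 3  (same call as traced above)
          -> return 8
          g(j=5) -> return 5  (same call as traced above)
        -> return 13
        g(j=6) -> return 8  (same call as traced above)
      -> return 21
      g(j=7) -> return 13  (same call as traced above)
    -> return 34
    g(j=8) -> return 21  (same call as traced above)
  -> return 55
  g(j=9) -> return 34  (same call as traced above)
-> return 89

Final answer: 89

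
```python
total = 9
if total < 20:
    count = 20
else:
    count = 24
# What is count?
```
Trace:
  total=9
  total=9, count=20

Final answer: 20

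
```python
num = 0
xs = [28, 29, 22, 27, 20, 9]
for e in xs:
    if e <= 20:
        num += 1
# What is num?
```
Trace:
  num=0
  num=0, e=28
  num=0, e=29
  num=0, e=22
  num=0, e=27
  num=1, e=20
  num=2, e=9

Final answer: 2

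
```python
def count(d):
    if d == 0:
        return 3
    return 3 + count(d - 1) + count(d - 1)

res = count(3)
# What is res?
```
Call trace (a repeated sub-call is expanded the first time; later identical calls just restate its return value):
count(d=3)
  count(d=2)
    count(d=1)
      count(d=0)
      -> return 3
      count(d=0)
      -> return 3
    -> return 9
    count(d=1) -> return 9  (same call as traced above)
  -> return 21
  count(d=2) -> return 21  (same call as traced above)
-> return 45

Final answer: 45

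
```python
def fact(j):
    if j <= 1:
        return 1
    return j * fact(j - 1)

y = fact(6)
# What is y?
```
Call trace:
fact(j=6)
  fact(j=5)
    fact(j=4)
      fact(j=3)
        fact(j=2)
          fact(j=1)
          -> return 1
        -> return 2
      -> return 6
    -> return 24
  -> return 120
-> return 720

Final answer: 720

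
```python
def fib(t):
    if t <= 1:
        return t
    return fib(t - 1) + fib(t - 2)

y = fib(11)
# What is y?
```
Call trace (a repeated sub-call is expanded the first time; later identical calls just restate its return value):
fib(t=11)
  fib(t=10)
    fib(t=9)
      fib(t=8)
        fib(t=7)
          fib(t=6)
            fib(t=5)
              fib(t=4)
                fib(t=3)
                  fib(t=2)
                    fib(t=1)
                    -> return 1
                    fib(t=0)
                    -> return 0
                  -> return 1
                  fib(t=1)
                  -> return 1
                -> return 2
                fib(t=2) -> return 1  (same call as traced above)
              -> return 3
              fib(t=3) -> return 2  (same call as traced above)
            -> return 5
            fib(t=4) -> return 3  (same call as traced above)
          -> return 8
          fib(t=5) -> return 5  (same call as traced above)
        -> return 13
        fib(t=6) -> return 8  (same call as traced above)
      -> return 21
      fib(t=7) -> return 13  (same call as traced above)
    -> return 34
    fib(t=8) -> return 21  (same call as traced above)
  -> return 55
  fib(t=9) -> return 34  (same call as traced above)
-> return 89

Final answer: 89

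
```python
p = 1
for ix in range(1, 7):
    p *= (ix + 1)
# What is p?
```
Trace:
  p=1
  p=2, ix=1
  p=6, ix=2
  p=24, ix=3
  p=120, ix=4
  p=720, ix=5
  p=5040, ix=6

Final answer: 5040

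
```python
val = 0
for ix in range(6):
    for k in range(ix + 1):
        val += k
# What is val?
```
Trace:
  val=0
  val=0, ix=0, k=0
  val=0, ix=1, k=0
  val=1, ix=1, k=1
  val=1, ix=2, k=0
  val=2, ix=2, k=1
  val=4, ix=2, k=2
  val=4, ix=3, k=0
  val=5, ix=3, k=1
  val=7, ix=3, k=2
  val=10, ix=3, k=3
  val=10, ix=4, k=0
  val=11, ix=4, k=1
  val=13, ix=4, k=2
  val=16, ix=4, k=3
  val=20, ix=4, k=4
  val=20, ix=5, k=0
  val=21, ix=5, k=1
  val=23, ix=5, k=2
  val=26, ix=5, k=3
  val=30, ix=5, k=4
  val=35, ix=5, k=5

Final answer: 35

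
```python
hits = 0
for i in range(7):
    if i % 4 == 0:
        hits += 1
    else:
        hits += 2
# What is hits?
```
Trace:
  hits=0
  hits=1, i=0
  hits=3, i=1
  hits=5, i=2
  hits=7, i=3
  hits=8, i=4
  hits=10, i=5
  hits=12, i=6

Final answer: 12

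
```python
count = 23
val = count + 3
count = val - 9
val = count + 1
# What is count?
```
Trace:
  count=23
  count=23, val=26
  count=17, val=26
  count=17, val=18

Final answer: 17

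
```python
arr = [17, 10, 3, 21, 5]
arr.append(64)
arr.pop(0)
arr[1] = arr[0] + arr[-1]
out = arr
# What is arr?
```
Trace:
  arr=[17, 10, 3, 21, 5]
  arr=[17, 10, 3, 21, 5, 64]
  arr=[10, 3, 21, 5, 64]
  arr=[10, 74, 21, 5, 64]
  arr=[10, 74, 21, 5, 64], out=[10, 74, 21, 5, 64]

Final answer: [10, 74, 21, 5, 64]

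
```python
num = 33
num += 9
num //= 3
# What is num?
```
Trace:
  num=33
  num=42
  num=14

Final answer: 14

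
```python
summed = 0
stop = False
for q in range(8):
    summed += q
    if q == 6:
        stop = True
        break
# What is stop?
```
Trace:
  summed=0
  summed=0, stop=False
  summed=0, stop=False, q=0
  summed=1, stop=False, q=1
  summed=3, stop=False, q=2
  summed=6, stop=False, q=3
  summed=10, stop=False, q=4
  summed=15, stop=False, q=5
  summed=21, stop=True, q=6

Final answer: True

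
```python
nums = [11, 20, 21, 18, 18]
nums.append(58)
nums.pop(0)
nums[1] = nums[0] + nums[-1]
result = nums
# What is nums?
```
Trace:
  nums=[11, 20, 21, 18, 18]
  nums=[11, 20, 21, 18, 18, 58]
  nums=[20, 21, 18, 18, 58]
  nums=[20, 78, 18, 18, 58]
  nums=[20, 78, 18, 18, 58], result=[20, 78, 18, 18, 58]

Final answer: [20, 78, 18, 18, 58]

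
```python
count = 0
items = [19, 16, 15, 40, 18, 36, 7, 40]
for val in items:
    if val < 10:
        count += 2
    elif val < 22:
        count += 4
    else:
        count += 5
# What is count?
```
Trace:
  count=0
  count=4, val=19
  count=8, val=16
  count=12, val=15
  count=17, val=40
  count=21, val=18
  count=26, val=36
  count=28, val=7
  count=33, val=40

Final answer: 33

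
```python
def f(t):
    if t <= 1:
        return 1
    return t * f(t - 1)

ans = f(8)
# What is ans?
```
Call trace:
f(t=8)
  f(t=7)
    f(t=6)
      f(t=5)
        f(t=4)
          f(t=3)
            f(t=2)
              f(t=1)
              -> return 1
            -> return 2
          -> return 6
        -> return 24
      -> return 120
    -> return 720
  -> return 5040
-> return 40320

Final answer: 40320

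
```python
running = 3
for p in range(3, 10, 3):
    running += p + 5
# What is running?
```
Trace:
  running=3
  running=11, p=3
  running=22, p=6
  running=36, p=9

Final answer: 36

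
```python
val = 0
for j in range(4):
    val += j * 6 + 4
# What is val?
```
Trace:
  val=0
  val=4, j=0
  val=14, j=1
  val=30, j=2
  val=52, j=3

Final answer: 52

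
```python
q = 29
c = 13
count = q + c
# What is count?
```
Trace:
  q=29
  q=29, c=13
  q=29, c=13, count=42

Final answer: 42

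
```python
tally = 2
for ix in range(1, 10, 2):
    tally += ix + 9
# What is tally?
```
Trace:
  tally=2
  tally=12, ix=1
  tally=24, ix=3
  tally=38, ix=5
  tally=54, ix=7
  tally=72, ix=9

Final answer: 72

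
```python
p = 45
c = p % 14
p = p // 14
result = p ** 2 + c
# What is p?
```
Trace:
  p=45
  p=45, c=3
  p=3, c=3
  p=3, c=3, result=12

Final answer: 3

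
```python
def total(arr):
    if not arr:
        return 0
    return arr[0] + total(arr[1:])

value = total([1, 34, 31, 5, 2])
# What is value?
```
Call trace:
total(arr=[1, 34, 31, 5, 2])
  total(arr=[34, 31, 5, 2])
    total(arr=[31, 5, 2])
      total(arr=[5, 2])
        total(arr=[2])
          total(arr=[])
          -> return 0
        -> return 2
      -> return 7
    -> return 38
  -> return 72
-> return 73

Final answer: 73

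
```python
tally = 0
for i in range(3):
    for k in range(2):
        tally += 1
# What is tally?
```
Trace:
  tally=0
  tally=1, i=0, k=0
  tally=2, i=0, k=1
  tally=3, i=1, k=0
  tally=4, i=1, k=1
  tally=5, i=2, k=0
  tally=6, i=2, k=1

Final answer: 6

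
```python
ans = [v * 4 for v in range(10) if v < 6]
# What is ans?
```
Trace:
  v=0
  v=1
  v=2
  v=3
  v=4
  v=5
  v=6
  v=7
  v=8
  v=9
  ans=[0, 4, 8, 12, 16, 20]

Final answer: [0, 4, 8, 12, 16, 20]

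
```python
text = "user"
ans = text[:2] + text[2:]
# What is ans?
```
Trace:
  text='user'
  text='user', ans='user'

Final answer: 'user'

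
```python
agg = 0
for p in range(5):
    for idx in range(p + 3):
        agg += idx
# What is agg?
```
Trace:
  agg=0
  agg=0, p=0, idx=0
  agg=1, p=0, idx=1
  agg=3, p=0, idx=2
  agg=3, p=1, idx=0
  agg=4, p=1, idx=1
  agg=6, p=1, idx=2
  agg=9, p=1, idx=3
  agg=9, p=2, idx=0
  agg=10, p=2, idx=1
  agg=12, p=2, idx=2
  agg=15, p=2, idx=3
  agg=19, p=2, idx=4
  agg=19, p=3, idx=0
  agg=20, p=3, idx=1
  agg=22, p=3, idx=2
  agg=25, p=3, idx=3
  agg=29, p=3, idx=4
  agg=34, p=3, idx=5
  agg=34, p=4, idx=0
  agg=35, p=4, idx=1
  agg=37, p=4, idx=2
  agg=40, p=4, idx=3
  agg=44, p=4, idx=4
  agg=49, p=4, idx=5
  agg=55, p=4, idx=6

Final answer: 55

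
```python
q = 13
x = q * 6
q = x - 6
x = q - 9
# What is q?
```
Trace:
  q=13
  q=13, x=78
  q=72, x=78
  q=72, x=63

Final answer: 72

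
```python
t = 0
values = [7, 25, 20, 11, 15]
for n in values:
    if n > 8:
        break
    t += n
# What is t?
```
Trace:
  t=0
  t=7, n=7
  t=7, n=25

Final answer: 7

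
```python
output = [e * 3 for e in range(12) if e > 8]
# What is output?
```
Trace:
  e=0
  e=1
  e=2
  e=3
  e=4
  e=5
  e=6
  e=7
  e=8
  e=9
  e=10
  e=11
  output=[27, 30, 33]

Final answer: [27, 30, 33]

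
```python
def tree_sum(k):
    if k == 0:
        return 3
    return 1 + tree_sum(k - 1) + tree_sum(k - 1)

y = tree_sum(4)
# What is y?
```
Call trace (a repeated sub-call is expanded the first time; later identical calls just restate its return value):
tree_sum(k=4)
  tree_sum(k=3)
    tree_sum(k=2)
      tree_sum(k=1)
        tree_sum(k=0)
        -> return 3
        tree_sum(k=0)
        -> return 3
      -> return 7
      tree_sum(k=1) -> return 7  (same call as traced above)
    -> return 15
    tree_sum(k=2) -> return 15  (same call as traced above)
  -> return 31
  tree_sum(k=3) -> return 31  (same call as traced above)
-> return 63

Final answer: 63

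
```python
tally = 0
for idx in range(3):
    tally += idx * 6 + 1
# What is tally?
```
Trace:
  tally=0
  tally=1, idx=0
  tally=8, idx=1
  tally=21, idx=2

Final answer: 21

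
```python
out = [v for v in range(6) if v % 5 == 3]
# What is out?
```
Trace:
  v=0
  v=1
  v=2
  v=3
  v=4
  v=5
  out=[3]

Final answer: [3]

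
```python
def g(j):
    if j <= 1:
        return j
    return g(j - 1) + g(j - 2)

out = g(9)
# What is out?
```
Call trace (a repeated sub-call is expanded the first time; later identical calls just restate its return value):
g(j=9)
  g(j=8)
    g(j=7)
      g(j=6)
        g(j=5)
          g(j=4)
            g(j=3)
              g(j=2)
                g(j=1)
                -> return 1
                g(j=0)
                -> return 0
              -> return 1
              g(j=1)
              -> return 1
            -> return 2
            g(j=2) -> return 1  (same call as traced above)
          -> return 3
          g(j=3) -> return 2  (same call as traced above)
        -> return 5
        g(j=4) -> return 3  (same call as traced above)
      -> return 8
      g(j=5) -> return 5  (same call as traced above)
    -> return 13
    g(j=6) -> return 8  (same call as traced above)
  -> return 21
  g(j=7) -> return 13  (same call as traced above)
-> return 34

Final answer: 34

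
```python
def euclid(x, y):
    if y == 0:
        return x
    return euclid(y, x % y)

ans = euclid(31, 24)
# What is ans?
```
Call trace:
euclid(x=31, y=24)
  euclid(x=24, y=7)
    euclid(x=7, y=3)
      euclid(x=3, y=1)
        euclid(x=1, y=0)
        -> return 1
      -> return 1
    -> return 1
  -> return 1
-> return 1

Final answer: 1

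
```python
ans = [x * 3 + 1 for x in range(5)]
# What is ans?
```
Trace:
  x=0
  x=1
  x=2
  x=3
  x=4
  ans=[1, 4, 7, 10, 13]

Final answer: [1, 4, 7, 10, 13]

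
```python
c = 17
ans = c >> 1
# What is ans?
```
Trace:
  c=17
  c=17, ans=8

Final answer: 8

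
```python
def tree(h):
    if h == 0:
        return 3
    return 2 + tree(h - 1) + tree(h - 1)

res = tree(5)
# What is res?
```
Call trace (a repeated sub-call is expanded the first time; later identical calls just restate its return value):
tree(h=5)
  tree(h=4)
    tree(h=3)
      tree(h=2)
        tree(h=1)
          tree(h=0)
          -> return 3
          tree(h=0)
          -> return 3
        -> return 8
        tree(h=1) -> return 8  (same call as traced above)
      -> return 18
      tree(h=2) -> return 18  (same call as traced above)
    -> return 38
    tree(h=3) -> return 38  (same call as traced above)
  -> return 78
  tree(h=4) -> return 78  (same call as traced above)
-> return 158

Final answer: 158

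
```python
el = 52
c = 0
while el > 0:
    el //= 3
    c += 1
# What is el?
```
Trace:
  el=52
  el=52, c=0
  el=17, c=1
  el=5, c=2
  el=1, c=3
  el=0, c=4

Final answer: 0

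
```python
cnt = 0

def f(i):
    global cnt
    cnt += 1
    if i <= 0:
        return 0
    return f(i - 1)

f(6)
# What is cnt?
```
Call trace:
f(i=6)
  f(i=5)
    f(i=4)
      f(i=3)
        f(i=2)
          f(i=1)
            f(i=0)
            -> return 0
          -> return 0
        -> return 0
      -> return 0
    -> return 0
  -> return 0
-> return 0

cnt is incremented once per call. f is entered once for each i = 6, 5, 4, 3, 2, 1, 0 (the i <= 0 call returns without recursing), i.e. 6 + 1 calls.
cnt = 7

Final answer: 7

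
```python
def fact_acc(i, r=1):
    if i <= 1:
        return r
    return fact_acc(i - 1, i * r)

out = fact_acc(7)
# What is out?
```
Call trace:
fact_acc(i=7, r=1)
  fact_acc(i=6, r=7)
    fact_acc(i=5, r=42)
      fact_acc(i=4, r=210)
        fact_acc(i=3, r=840)
          fact_acc(i=2, r=2520)
            fact_acc(i=1, r=5040)
            -> return 5040
          -> return 5040
        -> return 5040
      -> return 5040
    -> return 5040
  -> return 5040
-> return 5040

Final answer: 5040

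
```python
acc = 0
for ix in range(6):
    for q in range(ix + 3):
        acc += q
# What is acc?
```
Trace:
  acc=0
  acc=0, ix=0, q=0
  acc=1, ix=0, q=1
  acc=3, ix=0, q=2
  acc=3, ix=1, q=0
  acc=4, ix=1, q=1
  acc=6, ix=1, q=2
  acc=9, ix=1, q=3
  acc=9, ix=2, q=0
  acc=10, ix=2, q=1
  acc=12, ix=2, q=2
  acc=15, ix=2, q=3
  acc=19, ix=2, q=4
  acc=19, ix=3, q=0
  acc=20, ix=3, q=1
  acc=22, ix=3, q=2
  acc=25, ix=3, q=3
  acc=29, ix=3, q=4
  acc=34, ix=3, q=5
  acc=34, ix=4, q=0
  acc=35, ix=4, q=1
  acc=37, ix=4, q=2
  acc=40, ix=4, q=3
  acc=44, ix=4, q=4
  acc=49, ix=4, q=5
  acc=55, ix=4, q=6
  acc=55, ix=5, q=0
  acc=56, ix=5, q=1
  acc=58, ix=5, q=2
  acc=61, ix=5, q=3
  acc=65, ix=5, q=4
  acc=70, ix=5, q=5
  acc=76, ix=5, q=6
  acc=83, ix=5, q=7

Final answer: 83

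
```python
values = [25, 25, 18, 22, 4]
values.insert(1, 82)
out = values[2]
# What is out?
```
Trace:
  values=[25, 25, 18, 22, 4]
  values=[25, 82, 25, 18, 22, 4]
  values=[25, 82, 25, 18, 22, 4], out=25

Final answer: 25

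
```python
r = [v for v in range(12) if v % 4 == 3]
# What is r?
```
Trace:
  v=0
  v=1
  v=2
  v=3
  v=4
  v=5
  v=6
  v=7
  v=8
  v=9
  v=10
  v=11
  r=[3, 7, 11]

Final answer: [3, 7, 11]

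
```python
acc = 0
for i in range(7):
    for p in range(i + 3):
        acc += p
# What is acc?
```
Trace:
  acc=0
  acc=0, i=0, p=0
  acc=1, i=0, p=1
  acc=3, i=0, p=2
  acc=3, i=1, p=0
  acc=4, i=1, p=1
  acc=6, i=1, p=2
  acc=9, i=1, p=3
  acc=9, i=2, p=0
  acc=10, i=2, p=1
  acc=12, i=2, p=2
  acc=15, i=2, p=3
  acc=19, i=2, p=4
  acc=19, i=3, p=0
  acc=20, i=3, p=1
  acc=22, i=3, p=2
  acc=25, i=3, p=3
  acc=29, i=3, p=4
  acc=34, i=3, p=5
  acc=34, i=4, p=0
  acc=35, i=4, p=1
  acc=37, i=4, p=2
  acc=40, i=4, p=3
  acc=44, i=4, p=4
  acc=49, i=4, p=5
  acc=55, i=4, p=6
  acc=55, i=5, p=0
  acc=56, i=5, p=1
  acc=58, i=5, p=2
  acc=61, i=5, p=3
  acc=65, i=5, p=4
  acc=70, i=5, p=5
  acc=76, i=5, p=6
  acc=83, i=5, p=7
  acc=83, i=6, p=0
  acc=84, i=6, p=1
  acc=86, i=6, p=2
  acc=89, i=6, p=3
  acc=93, i=6, p=4
  acc=98, i=6, p=5
  acc=104, i=6, p=6
  acc=111, i=6, p=7
  acc=119, i=6, p=8

Final answer: 119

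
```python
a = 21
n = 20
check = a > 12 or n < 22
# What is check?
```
Trace:
  a=21
  a=21, n=20
  a=21, n=20, check=True

Final answer: True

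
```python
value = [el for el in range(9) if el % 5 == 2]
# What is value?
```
Trace:
  el=0
  el=1
  el=2
  el=3
  el=4
  el=5
  el=6
  el=7
  el=8
  value=[2, 7]

Final answer: [2, 7]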